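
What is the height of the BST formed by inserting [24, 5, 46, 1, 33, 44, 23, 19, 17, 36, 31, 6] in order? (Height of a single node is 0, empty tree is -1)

Insertion order: [24, 5, 46, 1, 33, 44, 23, 19, 17, 36, 31, 6]
Tree (level-order array): [24, 5, 46, 1, 23, 33, None, None, None, 19, None, 31, 44, 17, None, None, None, 36, None, 6]
Compute height bottom-up (empty subtree = -1):
  height(1) = 1 + max(-1, -1) = 0
  height(6) = 1 + max(-1, -1) = 0
  height(17) = 1 + max(0, -1) = 1
  height(19) = 1 + max(1, -1) = 2
  height(23) = 1 + max(2, -1) = 3
  height(5) = 1 + max(0, 3) = 4
  height(31) = 1 + max(-1, -1) = 0
  height(36) = 1 + max(-1, -1) = 0
  height(44) = 1 + max(0, -1) = 1
  height(33) = 1 + max(0, 1) = 2
  height(46) = 1 + max(2, -1) = 3
  height(24) = 1 + max(4, 3) = 5
Height = 5


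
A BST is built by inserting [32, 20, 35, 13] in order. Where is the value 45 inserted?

Starting tree (level order): [32, 20, 35, 13]
Insertion path: 32 -> 35
Result: insert 45 as right child of 35
Final tree (level order): [32, 20, 35, 13, None, None, 45]


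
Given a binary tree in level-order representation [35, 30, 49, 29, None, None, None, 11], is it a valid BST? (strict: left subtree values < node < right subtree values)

Level-order array: [35, 30, 49, 29, None, None, None, 11]
Validate using subtree bounds (lo, hi): at each node, require lo < value < hi,
then recurse left with hi=value and right with lo=value.
Preorder trace (stopping at first violation):
  at node 35 with bounds (-inf, +inf): OK
  at node 30 with bounds (-inf, 35): OK
  at node 29 with bounds (-inf, 30): OK
  at node 11 with bounds (-inf, 29): OK
  at node 49 with bounds (35, +inf): OK
No violation found at any node.
Result: Valid BST


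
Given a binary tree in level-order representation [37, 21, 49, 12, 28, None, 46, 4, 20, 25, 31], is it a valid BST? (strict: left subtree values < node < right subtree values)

Level-order array: [37, 21, 49, 12, 28, None, 46, 4, 20, 25, 31]
Validate using subtree bounds (lo, hi): at each node, require lo < value < hi,
then recurse left with hi=value and right with lo=value.
Preorder trace (stopping at first violation):
  at node 37 with bounds (-inf, +inf): OK
  at node 21 with bounds (-inf, 37): OK
  at node 12 with bounds (-inf, 21): OK
  at node 4 with bounds (-inf, 12): OK
  at node 20 with bounds (12, 21): OK
  at node 28 with bounds (21, 37): OK
  at node 25 with bounds (21, 28): OK
  at node 31 with bounds (28, 37): OK
  at node 49 with bounds (37, +inf): OK
  at node 46 with bounds (49, +inf): VIOLATION
Node 46 violates its bound: not (49 < 46 < +inf).
Result: Not a valid BST


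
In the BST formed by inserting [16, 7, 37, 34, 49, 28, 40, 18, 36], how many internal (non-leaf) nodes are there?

Tree built from: [16, 7, 37, 34, 49, 28, 40, 18, 36]
Tree (level-order array): [16, 7, 37, None, None, 34, 49, 28, 36, 40, None, 18]
Rule: An internal node has at least one child.
Per-node child counts:
  node 16: 2 child(ren)
  node 7: 0 child(ren)
  node 37: 2 child(ren)
  node 34: 2 child(ren)
  node 28: 1 child(ren)
  node 18: 0 child(ren)
  node 36: 0 child(ren)
  node 49: 1 child(ren)
  node 40: 0 child(ren)
Matching nodes: [16, 37, 34, 28, 49]
Count of internal (non-leaf) nodes: 5


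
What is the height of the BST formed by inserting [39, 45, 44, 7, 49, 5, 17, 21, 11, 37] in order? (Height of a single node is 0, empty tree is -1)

Insertion order: [39, 45, 44, 7, 49, 5, 17, 21, 11, 37]
Tree (level-order array): [39, 7, 45, 5, 17, 44, 49, None, None, 11, 21, None, None, None, None, None, None, None, 37]
Compute height bottom-up (empty subtree = -1):
  height(5) = 1 + max(-1, -1) = 0
  height(11) = 1 + max(-1, -1) = 0
  height(37) = 1 + max(-1, -1) = 0
  height(21) = 1 + max(-1, 0) = 1
  height(17) = 1 + max(0, 1) = 2
  height(7) = 1 + max(0, 2) = 3
  height(44) = 1 + max(-1, -1) = 0
  height(49) = 1 + max(-1, -1) = 0
  height(45) = 1 + max(0, 0) = 1
  height(39) = 1 + max(3, 1) = 4
Height = 4


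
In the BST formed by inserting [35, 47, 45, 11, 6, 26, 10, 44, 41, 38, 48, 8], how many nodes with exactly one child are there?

Tree built from: [35, 47, 45, 11, 6, 26, 10, 44, 41, 38, 48, 8]
Tree (level-order array): [35, 11, 47, 6, 26, 45, 48, None, 10, None, None, 44, None, None, None, 8, None, 41, None, None, None, 38]
Rule: These are nodes with exactly 1 non-null child.
Per-node child counts:
  node 35: 2 child(ren)
  node 11: 2 child(ren)
  node 6: 1 child(ren)
  node 10: 1 child(ren)
  node 8: 0 child(ren)
  node 26: 0 child(ren)
  node 47: 2 child(ren)
  node 45: 1 child(ren)
  node 44: 1 child(ren)
  node 41: 1 child(ren)
  node 38: 0 child(ren)
  node 48: 0 child(ren)
Matching nodes: [6, 10, 45, 44, 41]
Count of nodes with exactly one child: 5


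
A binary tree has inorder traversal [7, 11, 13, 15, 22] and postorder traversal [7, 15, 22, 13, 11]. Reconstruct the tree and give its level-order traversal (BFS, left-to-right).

Inorder:   [7, 11, 13, 15, 22]
Postorder: [7, 15, 22, 13, 11]
Algorithm: postorder visits root last, so walk postorder right-to-left;
each value is the root of the current inorder slice — split it at that
value, recurse on the right subtree first, then the left.
Recursive splits:
  root=11; inorder splits into left=[7], right=[13, 15, 22]
  root=13; inorder splits into left=[], right=[15, 22]
  root=22; inorder splits into left=[15], right=[]
  root=15; inorder splits into left=[], right=[]
  root=7; inorder splits into left=[], right=[]
Reconstructed level-order: [11, 7, 13, 22, 15]


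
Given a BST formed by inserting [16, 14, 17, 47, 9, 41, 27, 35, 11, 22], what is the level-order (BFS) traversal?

Tree insertion order: [16, 14, 17, 47, 9, 41, 27, 35, 11, 22]
Tree (level-order array): [16, 14, 17, 9, None, None, 47, None, 11, 41, None, None, None, 27, None, 22, 35]
BFS from the root, enqueuing left then right child of each popped node:
  queue [16] -> pop 16, enqueue [14, 17], visited so far: [16]
  queue [14, 17] -> pop 14, enqueue [9], visited so far: [16, 14]
  queue [17, 9] -> pop 17, enqueue [47], visited so far: [16, 14, 17]
  queue [9, 47] -> pop 9, enqueue [11], visited so far: [16, 14, 17, 9]
  queue [47, 11] -> pop 47, enqueue [41], visited so far: [16, 14, 17, 9, 47]
  queue [11, 41] -> pop 11, enqueue [none], visited so far: [16, 14, 17, 9, 47, 11]
  queue [41] -> pop 41, enqueue [27], visited so far: [16, 14, 17, 9, 47, 11, 41]
  queue [27] -> pop 27, enqueue [22, 35], visited so far: [16, 14, 17, 9, 47, 11, 41, 27]
  queue [22, 35] -> pop 22, enqueue [none], visited so far: [16, 14, 17, 9, 47, 11, 41, 27, 22]
  queue [35] -> pop 35, enqueue [none], visited so far: [16, 14, 17, 9, 47, 11, 41, 27, 22, 35]
Result: [16, 14, 17, 9, 47, 11, 41, 27, 22, 35]


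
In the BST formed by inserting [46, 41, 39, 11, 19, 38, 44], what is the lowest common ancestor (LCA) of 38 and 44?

Tree insertion order: [46, 41, 39, 11, 19, 38, 44]
Tree (level-order array): [46, 41, None, 39, 44, 11, None, None, None, None, 19, None, 38]
In a BST, the LCA of p=38, q=44 is the first node v on the
root-to-leaf path with p <= v <= q (go left if both < v, right if both > v).
Walk from root:
  at 46: both 38 and 44 < 46, go left
  at 41: 38 <= 41 <= 44, this is the LCA
LCA = 41


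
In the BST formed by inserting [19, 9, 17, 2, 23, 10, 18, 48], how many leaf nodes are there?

Tree built from: [19, 9, 17, 2, 23, 10, 18, 48]
Tree (level-order array): [19, 9, 23, 2, 17, None, 48, None, None, 10, 18]
Rule: A leaf has 0 children.
Per-node child counts:
  node 19: 2 child(ren)
  node 9: 2 child(ren)
  node 2: 0 child(ren)
  node 17: 2 child(ren)
  node 10: 0 child(ren)
  node 18: 0 child(ren)
  node 23: 1 child(ren)
  node 48: 0 child(ren)
Matching nodes: [2, 10, 18, 48]
Count of leaf nodes: 4


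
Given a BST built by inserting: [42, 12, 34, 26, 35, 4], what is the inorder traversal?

Tree insertion order: [42, 12, 34, 26, 35, 4]
Tree (level-order array): [42, 12, None, 4, 34, None, None, 26, 35]
Inorder traversal: [4, 12, 26, 34, 35, 42]


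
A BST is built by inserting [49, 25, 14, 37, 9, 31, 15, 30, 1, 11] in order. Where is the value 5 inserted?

Starting tree (level order): [49, 25, None, 14, 37, 9, 15, 31, None, 1, 11, None, None, 30]
Insertion path: 49 -> 25 -> 14 -> 9 -> 1
Result: insert 5 as right child of 1
Final tree (level order): [49, 25, None, 14, 37, 9, 15, 31, None, 1, 11, None, None, 30, None, None, 5]


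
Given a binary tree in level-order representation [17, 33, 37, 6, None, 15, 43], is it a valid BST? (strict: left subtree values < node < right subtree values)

Level-order array: [17, 33, 37, 6, None, 15, 43]
Validate using subtree bounds (lo, hi): at each node, require lo < value < hi,
then recurse left with hi=value and right with lo=value.
Preorder trace (stopping at first violation):
  at node 17 with bounds (-inf, +inf): OK
  at node 33 with bounds (-inf, 17): VIOLATION
Node 33 violates its bound: not (-inf < 33 < 17).
Result: Not a valid BST


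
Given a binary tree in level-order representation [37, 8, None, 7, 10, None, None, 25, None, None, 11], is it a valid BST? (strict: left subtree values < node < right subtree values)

Level-order array: [37, 8, None, 7, 10, None, None, 25, None, None, 11]
Validate using subtree bounds (lo, hi): at each node, require lo < value < hi,
then recurse left with hi=value and right with lo=value.
Preorder trace (stopping at first violation):
  at node 37 with bounds (-inf, +inf): OK
  at node 8 with bounds (-inf, 37): OK
  at node 7 with bounds (-inf, 8): OK
  at node 10 with bounds (8, 37): OK
  at node 25 with bounds (8, 10): VIOLATION
Node 25 violates its bound: not (8 < 25 < 10).
Result: Not a valid BST


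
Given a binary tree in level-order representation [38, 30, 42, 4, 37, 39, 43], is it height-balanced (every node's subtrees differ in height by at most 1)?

Tree (level-order array): [38, 30, 42, 4, 37, 39, 43]
Definition: a tree is height-balanced if, at every node, |h(left) - h(right)| <= 1 (empty subtree has height -1).
Bottom-up per-node check:
  node 4: h_left=-1, h_right=-1, diff=0 [OK], height=0
  node 37: h_left=-1, h_right=-1, diff=0 [OK], height=0
  node 30: h_left=0, h_right=0, diff=0 [OK], height=1
  node 39: h_left=-1, h_right=-1, diff=0 [OK], height=0
  node 43: h_left=-1, h_right=-1, diff=0 [OK], height=0
  node 42: h_left=0, h_right=0, diff=0 [OK], height=1
  node 38: h_left=1, h_right=1, diff=0 [OK], height=2
All nodes satisfy the balance condition.
Result: Balanced


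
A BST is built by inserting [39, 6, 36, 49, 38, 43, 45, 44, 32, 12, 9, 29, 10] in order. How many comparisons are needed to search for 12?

Search path for 12: 39 -> 6 -> 36 -> 32 -> 12
Found: True
Comparisons: 5


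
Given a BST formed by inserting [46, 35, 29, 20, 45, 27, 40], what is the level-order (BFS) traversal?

Tree insertion order: [46, 35, 29, 20, 45, 27, 40]
Tree (level-order array): [46, 35, None, 29, 45, 20, None, 40, None, None, 27]
BFS from the root, enqueuing left then right child of each popped node:
  queue [46] -> pop 46, enqueue [35], visited so far: [46]
  queue [35] -> pop 35, enqueue [29, 45], visited so far: [46, 35]
  queue [29, 45] -> pop 29, enqueue [20], visited so far: [46, 35, 29]
  queue [45, 20] -> pop 45, enqueue [40], visited so far: [46, 35, 29, 45]
  queue [20, 40] -> pop 20, enqueue [27], visited so far: [46, 35, 29, 45, 20]
  queue [40, 27] -> pop 40, enqueue [none], visited so far: [46, 35, 29, 45, 20, 40]
  queue [27] -> pop 27, enqueue [none], visited so far: [46, 35, 29, 45, 20, 40, 27]
Result: [46, 35, 29, 45, 20, 40, 27]


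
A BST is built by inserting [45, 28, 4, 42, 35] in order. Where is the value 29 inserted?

Starting tree (level order): [45, 28, None, 4, 42, None, None, 35]
Insertion path: 45 -> 28 -> 42 -> 35
Result: insert 29 as left child of 35
Final tree (level order): [45, 28, None, 4, 42, None, None, 35, None, 29]


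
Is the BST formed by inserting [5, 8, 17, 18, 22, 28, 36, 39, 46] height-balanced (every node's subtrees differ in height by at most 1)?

Tree (level-order array): [5, None, 8, None, 17, None, 18, None, 22, None, 28, None, 36, None, 39, None, 46]
Definition: a tree is height-balanced if, at every node, |h(left) - h(right)| <= 1 (empty subtree has height -1).
Bottom-up per-node check:
  node 46: h_left=-1, h_right=-1, diff=0 [OK], height=0
  node 39: h_left=-1, h_right=0, diff=1 [OK], height=1
  node 36: h_left=-1, h_right=1, diff=2 [FAIL (|-1-1|=2 > 1)], height=2
  node 28: h_left=-1, h_right=2, diff=3 [FAIL (|-1-2|=3 > 1)], height=3
  node 22: h_left=-1, h_right=3, diff=4 [FAIL (|-1-3|=4 > 1)], height=4
  node 18: h_left=-1, h_right=4, diff=5 [FAIL (|-1-4|=5 > 1)], height=5
  node 17: h_left=-1, h_right=5, diff=6 [FAIL (|-1-5|=6 > 1)], height=6
  node 8: h_left=-1, h_right=6, diff=7 [FAIL (|-1-6|=7 > 1)], height=7
  node 5: h_left=-1, h_right=7, diff=8 [FAIL (|-1-7|=8 > 1)], height=8
Node 36 violates the condition: |-1 - 1| = 2 > 1.
Result: Not balanced


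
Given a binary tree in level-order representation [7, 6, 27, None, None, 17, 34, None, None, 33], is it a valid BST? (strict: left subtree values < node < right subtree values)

Level-order array: [7, 6, 27, None, None, 17, 34, None, None, 33]
Validate using subtree bounds (lo, hi): at each node, require lo < value < hi,
then recurse left with hi=value and right with lo=value.
Preorder trace (stopping at first violation):
  at node 7 with bounds (-inf, +inf): OK
  at node 6 with bounds (-inf, 7): OK
  at node 27 with bounds (7, +inf): OK
  at node 17 with bounds (7, 27): OK
  at node 34 with bounds (27, +inf): OK
  at node 33 with bounds (27, 34): OK
No violation found at any node.
Result: Valid BST


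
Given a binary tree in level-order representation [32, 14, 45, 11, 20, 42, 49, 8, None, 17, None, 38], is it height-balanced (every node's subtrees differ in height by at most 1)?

Tree (level-order array): [32, 14, 45, 11, 20, 42, 49, 8, None, 17, None, 38]
Definition: a tree is height-balanced if, at every node, |h(left) - h(right)| <= 1 (empty subtree has height -1).
Bottom-up per-node check:
  node 8: h_left=-1, h_right=-1, diff=0 [OK], height=0
  node 11: h_left=0, h_right=-1, diff=1 [OK], height=1
  node 17: h_left=-1, h_right=-1, diff=0 [OK], height=0
  node 20: h_left=0, h_right=-1, diff=1 [OK], height=1
  node 14: h_left=1, h_right=1, diff=0 [OK], height=2
  node 38: h_left=-1, h_right=-1, diff=0 [OK], height=0
  node 42: h_left=0, h_right=-1, diff=1 [OK], height=1
  node 49: h_left=-1, h_right=-1, diff=0 [OK], height=0
  node 45: h_left=1, h_right=0, diff=1 [OK], height=2
  node 32: h_left=2, h_right=2, diff=0 [OK], height=3
All nodes satisfy the balance condition.
Result: Balanced


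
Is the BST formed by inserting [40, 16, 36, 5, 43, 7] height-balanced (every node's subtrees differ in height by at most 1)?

Tree (level-order array): [40, 16, 43, 5, 36, None, None, None, 7]
Definition: a tree is height-balanced if, at every node, |h(left) - h(right)| <= 1 (empty subtree has height -1).
Bottom-up per-node check:
  node 7: h_left=-1, h_right=-1, diff=0 [OK], height=0
  node 5: h_left=-1, h_right=0, diff=1 [OK], height=1
  node 36: h_left=-1, h_right=-1, diff=0 [OK], height=0
  node 16: h_left=1, h_right=0, diff=1 [OK], height=2
  node 43: h_left=-1, h_right=-1, diff=0 [OK], height=0
  node 40: h_left=2, h_right=0, diff=2 [FAIL (|2-0|=2 > 1)], height=3
Node 40 violates the condition: |2 - 0| = 2 > 1.
Result: Not balanced


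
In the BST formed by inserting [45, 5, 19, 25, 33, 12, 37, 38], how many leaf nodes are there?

Tree built from: [45, 5, 19, 25, 33, 12, 37, 38]
Tree (level-order array): [45, 5, None, None, 19, 12, 25, None, None, None, 33, None, 37, None, 38]
Rule: A leaf has 0 children.
Per-node child counts:
  node 45: 1 child(ren)
  node 5: 1 child(ren)
  node 19: 2 child(ren)
  node 12: 0 child(ren)
  node 25: 1 child(ren)
  node 33: 1 child(ren)
  node 37: 1 child(ren)
  node 38: 0 child(ren)
Matching nodes: [12, 38]
Count of leaf nodes: 2


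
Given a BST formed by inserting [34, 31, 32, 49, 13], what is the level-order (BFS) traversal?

Tree insertion order: [34, 31, 32, 49, 13]
Tree (level-order array): [34, 31, 49, 13, 32]
BFS from the root, enqueuing left then right child of each popped node:
  queue [34] -> pop 34, enqueue [31, 49], visited so far: [34]
  queue [31, 49] -> pop 31, enqueue [13, 32], visited so far: [34, 31]
  queue [49, 13, 32] -> pop 49, enqueue [none], visited so far: [34, 31, 49]
  queue [13, 32] -> pop 13, enqueue [none], visited so far: [34, 31, 49, 13]
  queue [32] -> pop 32, enqueue [none], visited so far: [34, 31, 49, 13, 32]
Result: [34, 31, 49, 13, 32]


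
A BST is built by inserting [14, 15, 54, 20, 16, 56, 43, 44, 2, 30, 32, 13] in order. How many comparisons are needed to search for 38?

Search path for 38: 14 -> 15 -> 54 -> 20 -> 43 -> 30 -> 32
Found: False
Comparisons: 7


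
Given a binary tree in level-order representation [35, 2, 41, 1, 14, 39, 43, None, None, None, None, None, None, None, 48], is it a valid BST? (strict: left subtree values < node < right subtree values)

Level-order array: [35, 2, 41, 1, 14, 39, 43, None, None, None, None, None, None, None, 48]
Validate using subtree bounds (lo, hi): at each node, require lo < value < hi,
then recurse left with hi=value and right with lo=value.
Preorder trace (stopping at first violation):
  at node 35 with bounds (-inf, +inf): OK
  at node 2 with bounds (-inf, 35): OK
  at node 1 with bounds (-inf, 2): OK
  at node 14 with bounds (2, 35): OK
  at node 41 with bounds (35, +inf): OK
  at node 39 with bounds (35, 41): OK
  at node 43 with bounds (41, +inf): OK
  at node 48 with bounds (43, +inf): OK
No violation found at any node.
Result: Valid BST


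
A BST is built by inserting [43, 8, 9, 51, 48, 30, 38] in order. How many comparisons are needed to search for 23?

Search path for 23: 43 -> 8 -> 9 -> 30
Found: False
Comparisons: 4


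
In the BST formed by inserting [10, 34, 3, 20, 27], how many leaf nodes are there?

Tree built from: [10, 34, 3, 20, 27]
Tree (level-order array): [10, 3, 34, None, None, 20, None, None, 27]
Rule: A leaf has 0 children.
Per-node child counts:
  node 10: 2 child(ren)
  node 3: 0 child(ren)
  node 34: 1 child(ren)
  node 20: 1 child(ren)
  node 27: 0 child(ren)
Matching nodes: [3, 27]
Count of leaf nodes: 2


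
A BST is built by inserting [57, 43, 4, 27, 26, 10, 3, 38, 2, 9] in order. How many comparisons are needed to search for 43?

Search path for 43: 57 -> 43
Found: True
Comparisons: 2


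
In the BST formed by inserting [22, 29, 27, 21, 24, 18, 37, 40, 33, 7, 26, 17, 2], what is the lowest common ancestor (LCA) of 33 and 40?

Tree insertion order: [22, 29, 27, 21, 24, 18, 37, 40, 33, 7, 26, 17, 2]
Tree (level-order array): [22, 21, 29, 18, None, 27, 37, 7, None, 24, None, 33, 40, 2, 17, None, 26]
In a BST, the LCA of p=33, q=40 is the first node v on the
root-to-leaf path with p <= v <= q (go left if both < v, right if both > v).
Walk from root:
  at 22: both 33 and 40 > 22, go right
  at 29: both 33 and 40 > 29, go right
  at 37: 33 <= 37 <= 40, this is the LCA
LCA = 37


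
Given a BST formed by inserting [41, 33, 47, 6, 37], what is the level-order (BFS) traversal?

Tree insertion order: [41, 33, 47, 6, 37]
Tree (level-order array): [41, 33, 47, 6, 37]
BFS from the root, enqueuing left then right child of each popped node:
  queue [41] -> pop 41, enqueue [33, 47], visited so far: [41]
  queue [33, 47] -> pop 33, enqueue [6, 37], visited so far: [41, 33]
  queue [47, 6, 37] -> pop 47, enqueue [none], visited so far: [41, 33, 47]
  queue [6, 37] -> pop 6, enqueue [none], visited so far: [41, 33, 47, 6]
  queue [37] -> pop 37, enqueue [none], visited so far: [41, 33, 47, 6, 37]
Result: [41, 33, 47, 6, 37]


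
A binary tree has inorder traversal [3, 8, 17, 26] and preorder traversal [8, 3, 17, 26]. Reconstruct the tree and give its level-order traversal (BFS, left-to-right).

Inorder:  [3, 8, 17, 26]
Preorder: [8, 3, 17, 26]
Algorithm: preorder visits root first, so consume preorder in order;
for each root, split the current inorder slice at that value into
left-subtree inorder and right-subtree inorder, then recurse.
Recursive splits:
  root=8; inorder splits into left=[3], right=[17, 26]
  root=3; inorder splits into left=[], right=[]
  root=17; inorder splits into left=[], right=[26]
  root=26; inorder splits into left=[], right=[]
Reconstructed level-order: [8, 3, 17, 26]


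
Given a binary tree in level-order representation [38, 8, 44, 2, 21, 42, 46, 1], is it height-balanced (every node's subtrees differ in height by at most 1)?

Tree (level-order array): [38, 8, 44, 2, 21, 42, 46, 1]
Definition: a tree is height-balanced if, at every node, |h(left) - h(right)| <= 1 (empty subtree has height -1).
Bottom-up per-node check:
  node 1: h_left=-1, h_right=-1, diff=0 [OK], height=0
  node 2: h_left=0, h_right=-1, diff=1 [OK], height=1
  node 21: h_left=-1, h_right=-1, diff=0 [OK], height=0
  node 8: h_left=1, h_right=0, diff=1 [OK], height=2
  node 42: h_left=-1, h_right=-1, diff=0 [OK], height=0
  node 46: h_left=-1, h_right=-1, diff=0 [OK], height=0
  node 44: h_left=0, h_right=0, diff=0 [OK], height=1
  node 38: h_left=2, h_right=1, diff=1 [OK], height=3
All nodes satisfy the balance condition.
Result: Balanced


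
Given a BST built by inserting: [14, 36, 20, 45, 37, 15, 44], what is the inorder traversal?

Tree insertion order: [14, 36, 20, 45, 37, 15, 44]
Tree (level-order array): [14, None, 36, 20, 45, 15, None, 37, None, None, None, None, 44]
Inorder traversal: [14, 15, 20, 36, 37, 44, 45]


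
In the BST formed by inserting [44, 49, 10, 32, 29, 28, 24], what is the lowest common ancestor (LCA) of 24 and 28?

Tree insertion order: [44, 49, 10, 32, 29, 28, 24]
Tree (level-order array): [44, 10, 49, None, 32, None, None, 29, None, 28, None, 24]
In a BST, the LCA of p=24, q=28 is the first node v on the
root-to-leaf path with p <= v <= q (go left if both < v, right if both > v).
Walk from root:
  at 44: both 24 and 28 < 44, go left
  at 10: both 24 and 28 > 10, go right
  at 32: both 24 and 28 < 32, go left
  at 29: both 24 and 28 < 29, go left
  at 28: 24 <= 28 <= 28, this is the LCA
LCA = 28


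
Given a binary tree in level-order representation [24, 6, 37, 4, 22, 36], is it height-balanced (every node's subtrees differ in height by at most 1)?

Tree (level-order array): [24, 6, 37, 4, 22, 36]
Definition: a tree is height-balanced if, at every node, |h(left) - h(right)| <= 1 (empty subtree has height -1).
Bottom-up per-node check:
  node 4: h_left=-1, h_right=-1, diff=0 [OK], height=0
  node 22: h_left=-1, h_right=-1, diff=0 [OK], height=0
  node 6: h_left=0, h_right=0, diff=0 [OK], height=1
  node 36: h_left=-1, h_right=-1, diff=0 [OK], height=0
  node 37: h_left=0, h_right=-1, diff=1 [OK], height=1
  node 24: h_left=1, h_right=1, diff=0 [OK], height=2
All nodes satisfy the balance condition.
Result: Balanced


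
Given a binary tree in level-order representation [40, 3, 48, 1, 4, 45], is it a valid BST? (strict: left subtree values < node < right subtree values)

Level-order array: [40, 3, 48, 1, 4, 45]
Validate using subtree bounds (lo, hi): at each node, require lo < value < hi,
then recurse left with hi=value and right with lo=value.
Preorder trace (stopping at first violation):
  at node 40 with bounds (-inf, +inf): OK
  at node 3 with bounds (-inf, 40): OK
  at node 1 with bounds (-inf, 3): OK
  at node 4 with bounds (3, 40): OK
  at node 48 with bounds (40, +inf): OK
  at node 45 with bounds (40, 48): OK
No violation found at any node.
Result: Valid BST


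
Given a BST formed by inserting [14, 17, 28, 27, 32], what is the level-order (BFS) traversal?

Tree insertion order: [14, 17, 28, 27, 32]
Tree (level-order array): [14, None, 17, None, 28, 27, 32]
BFS from the root, enqueuing left then right child of each popped node:
  queue [14] -> pop 14, enqueue [17], visited so far: [14]
  queue [17] -> pop 17, enqueue [28], visited so far: [14, 17]
  queue [28] -> pop 28, enqueue [27, 32], visited so far: [14, 17, 28]
  queue [27, 32] -> pop 27, enqueue [none], visited so far: [14, 17, 28, 27]
  queue [32] -> pop 32, enqueue [none], visited so far: [14, 17, 28, 27, 32]
Result: [14, 17, 28, 27, 32]


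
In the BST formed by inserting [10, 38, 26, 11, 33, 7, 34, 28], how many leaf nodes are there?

Tree built from: [10, 38, 26, 11, 33, 7, 34, 28]
Tree (level-order array): [10, 7, 38, None, None, 26, None, 11, 33, None, None, 28, 34]
Rule: A leaf has 0 children.
Per-node child counts:
  node 10: 2 child(ren)
  node 7: 0 child(ren)
  node 38: 1 child(ren)
  node 26: 2 child(ren)
  node 11: 0 child(ren)
  node 33: 2 child(ren)
  node 28: 0 child(ren)
  node 34: 0 child(ren)
Matching nodes: [7, 11, 28, 34]
Count of leaf nodes: 4


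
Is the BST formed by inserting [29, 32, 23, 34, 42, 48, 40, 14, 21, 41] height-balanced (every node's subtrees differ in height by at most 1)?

Tree (level-order array): [29, 23, 32, 14, None, None, 34, None, 21, None, 42, None, None, 40, 48, None, 41]
Definition: a tree is height-balanced if, at every node, |h(left) - h(right)| <= 1 (empty subtree has height -1).
Bottom-up per-node check:
  node 21: h_left=-1, h_right=-1, diff=0 [OK], height=0
  node 14: h_left=-1, h_right=0, diff=1 [OK], height=1
  node 23: h_left=1, h_right=-1, diff=2 [FAIL (|1--1|=2 > 1)], height=2
  node 41: h_left=-1, h_right=-1, diff=0 [OK], height=0
  node 40: h_left=-1, h_right=0, diff=1 [OK], height=1
  node 48: h_left=-1, h_right=-1, diff=0 [OK], height=0
  node 42: h_left=1, h_right=0, diff=1 [OK], height=2
  node 34: h_left=-1, h_right=2, diff=3 [FAIL (|-1-2|=3 > 1)], height=3
  node 32: h_left=-1, h_right=3, diff=4 [FAIL (|-1-3|=4 > 1)], height=4
  node 29: h_left=2, h_right=4, diff=2 [FAIL (|2-4|=2 > 1)], height=5
Node 23 violates the condition: |1 - -1| = 2 > 1.
Result: Not balanced


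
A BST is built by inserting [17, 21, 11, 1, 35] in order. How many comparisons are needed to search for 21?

Search path for 21: 17 -> 21
Found: True
Comparisons: 2


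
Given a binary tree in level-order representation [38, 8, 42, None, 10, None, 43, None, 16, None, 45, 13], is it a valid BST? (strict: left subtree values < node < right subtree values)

Level-order array: [38, 8, 42, None, 10, None, 43, None, 16, None, 45, 13]
Validate using subtree bounds (lo, hi): at each node, require lo < value < hi,
then recurse left with hi=value and right with lo=value.
Preorder trace (stopping at first violation):
  at node 38 with bounds (-inf, +inf): OK
  at node 8 with bounds (-inf, 38): OK
  at node 10 with bounds (8, 38): OK
  at node 16 with bounds (10, 38): OK
  at node 13 with bounds (10, 16): OK
  at node 42 with bounds (38, +inf): OK
  at node 43 with bounds (42, +inf): OK
  at node 45 with bounds (43, +inf): OK
No violation found at any node.
Result: Valid BST


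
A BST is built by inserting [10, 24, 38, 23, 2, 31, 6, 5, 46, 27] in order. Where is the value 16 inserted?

Starting tree (level order): [10, 2, 24, None, 6, 23, 38, 5, None, None, None, 31, 46, None, None, 27]
Insertion path: 10 -> 24 -> 23
Result: insert 16 as left child of 23
Final tree (level order): [10, 2, 24, None, 6, 23, 38, 5, None, 16, None, 31, 46, None, None, None, None, 27]


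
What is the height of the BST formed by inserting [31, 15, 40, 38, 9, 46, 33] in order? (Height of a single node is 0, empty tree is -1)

Insertion order: [31, 15, 40, 38, 9, 46, 33]
Tree (level-order array): [31, 15, 40, 9, None, 38, 46, None, None, 33]
Compute height bottom-up (empty subtree = -1):
  height(9) = 1 + max(-1, -1) = 0
  height(15) = 1 + max(0, -1) = 1
  height(33) = 1 + max(-1, -1) = 0
  height(38) = 1 + max(0, -1) = 1
  height(46) = 1 + max(-1, -1) = 0
  height(40) = 1 + max(1, 0) = 2
  height(31) = 1 + max(1, 2) = 3
Height = 3


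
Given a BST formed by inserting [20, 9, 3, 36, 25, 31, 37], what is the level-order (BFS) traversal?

Tree insertion order: [20, 9, 3, 36, 25, 31, 37]
Tree (level-order array): [20, 9, 36, 3, None, 25, 37, None, None, None, 31]
BFS from the root, enqueuing left then right child of each popped node:
  queue [20] -> pop 20, enqueue [9, 36], visited so far: [20]
  queue [9, 36] -> pop 9, enqueue [3], visited so far: [20, 9]
  queue [36, 3] -> pop 36, enqueue [25, 37], visited so far: [20, 9, 36]
  queue [3, 25, 37] -> pop 3, enqueue [none], visited so far: [20, 9, 36, 3]
  queue [25, 37] -> pop 25, enqueue [31], visited so far: [20, 9, 36, 3, 25]
  queue [37, 31] -> pop 37, enqueue [none], visited so far: [20, 9, 36, 3, 25, 37]
  queue [31] -> pop 31, enqueue [none], visited so far: [20, 9, 36, 3, 25, 37, 31]
Result: [20, 9, 36, 3, 25, 37, 31]


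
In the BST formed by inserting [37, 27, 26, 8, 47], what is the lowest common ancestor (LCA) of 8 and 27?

Tree insertion order: [37, 27, 26, 8, 47]
Tree (level-order array): [37, 27, 47, 26, None, None, None, 8]
In a BST, the LCA of p=8, q=27 is the first node v on the
root-to-leaf path with p <= v <= q (go left if both < v, right if both > v).
Walk from root:
  at 37: both 8 and 27 < 37, go left
  at 27: 8 <= 27 <= 27, this is the LCA
LCA = 27


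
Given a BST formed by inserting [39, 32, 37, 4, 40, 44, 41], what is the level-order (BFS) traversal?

Tree insertion order: [39, 32, 37, 4, 40, 44, 41]
Tree (level-order array): [39, 32, 40, 4, 37, None, 44, None, None, None, None, 41]
BFS from the root, enqueuing left then right child of each popped node:
  queue [39] -> pop 39, enqueue [32, 40], visited so far: [39]
  queue [32, 40] -> pop 32, enqueue [4, 37], visited so far: [39, 32]
  queue [40, 4, 37] -> pop 40, enqueue [44], visited so far: [39, 32, 40]
  queue [4, 37, 44] -> pop 4, enqueue [none], visited so far: [39, 32, 40, 4]
  queue [37, 44] -> pop 37, enqueue [none], visited so far: [39, 32, 40, 4, 37]
  queue [44] -> pop 44, enqueue [41], visited so far: [39, 32, 40, 4, 37, 44]
  queue [41] -> pop 41, enqueue [none], visited so far: [39, 32, 40, 4, 37, 44, 41]
Result: [39, 32, 40, 4, 37, 44, 41]


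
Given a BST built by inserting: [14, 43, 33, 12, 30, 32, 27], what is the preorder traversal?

Tree insertion order: [14, 43, 33, 12, 30, 32, 27]
Tree (level-order array): [14, 12, 43, None, None, 33, None, 30, None, 27, 32]
Preorder traversal: [14, 12, 43, 33, 30, 27, 32]


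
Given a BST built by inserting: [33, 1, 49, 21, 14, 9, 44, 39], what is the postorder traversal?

Tree insertion order: [33, 1, 49, 21, 14, 9, 44, 39]
Tree (level-order array): [33, 1, 49, None, 21, 44, None, 14, None, 39, None, 9]
Postorder traversal: [9, 14, 21, 1, 39, 44, 49, 33]


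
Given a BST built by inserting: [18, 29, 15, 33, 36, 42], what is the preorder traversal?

Tree insertion order: [18, 29, 15, 33, 36, 42]
Tree (level-order array): [18, 15, 29, None, None, None, 33, None, 36, None, 42]
Preorder traversal: [18, 15, 29, 33, 36, 42]


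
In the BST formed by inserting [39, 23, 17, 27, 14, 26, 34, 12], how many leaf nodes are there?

Tree built from: [39, 23, 17, 27, 14, 26, 34, 12]
Tree (level-order array): [39, 23, None, 17, 27, 14, None, 26, 34, 12]
Rule: A leaf has 0 children.
Per-node child counts:
  node 39: 1 child(ren)
  node 23: 2 child(ren)
  node 17: 1 child(ren)
  node 14: 1 child(ren)
  node 12: 0 child(ren)
  node 27: 2 child(ren)
  node 26: 0 child(ren)
  node 34: 0 child(ren)
Matching nodes: [12, 26, 34]
Count of leaf nodes: 3


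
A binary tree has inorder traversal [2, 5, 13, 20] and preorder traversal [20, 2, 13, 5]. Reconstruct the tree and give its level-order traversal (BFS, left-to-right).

Inorder:  [2, 5, 13, 20]
Preorder: [20, 2, 13, 5]
Algorithm: preorder visits root first, so consume preorder in order;
for each root, split the current inorder slice at that value into
left-subtree inorder and right-subtree inorder, then recurse.
Recursive splits:
  root=20; inorder splits into left=[2, 5, 13], right=[]
  root=2; inorder splits into left=[], right=[5, 13]
  root=13; inorder splits into left=[5], right=[]
  root=5; inorder splits into left=[], right=[]
Reconstructed level-order: [20, 2, 13, 5]


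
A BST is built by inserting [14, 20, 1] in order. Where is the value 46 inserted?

Starting tree (level order): [14, 1, 20]
Insertion path: 14 -> 20
Result: insert 46 as right child of 20
Final tree (level order): [14, 1, 20, None, None, None, 46]


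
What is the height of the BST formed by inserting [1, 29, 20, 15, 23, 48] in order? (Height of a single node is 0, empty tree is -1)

Insertion order: [1, 29, 20, 15, 23, 48]
Tree (level-order array): [1, None, 29, 20, 48, 15, 23]
Compute height bottom-up (empty subtree = -1):
  height(15) = 1 + max(-1, -1) = 0
  height(23) = 1 + max(-1, -1) = 0
  height(20) = 1 + max(0, 0) = 1
  height(48) = 1 + max(-1, -1) = 0
  height(29) = 1 + max(1, 0) = 2
  height(1) = 1 + max(-1, 2) = 3
Height = 3


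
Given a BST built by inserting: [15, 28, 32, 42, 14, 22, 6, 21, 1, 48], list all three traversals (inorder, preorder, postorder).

Tree insertion order: [15, 28, 32, 42, 14, 22, 6, 21, 1, 48]
Tree (level-order array): [15, 14, 28, 6, None, 22, 32, 1, None, 21, None, None, 42, None, None, None, None, None, 48]
Inorder (L, root, R): [1, 6, 14, 15, 21, 22, 28, 32, 42, 48]
Preorder (root, L, R): [15, 14, 6, 1, 28, 22, 21, 32, 42, 48]
Postorder (L, R, root): [1, 6, 14, 21, 22, 48, 42, 32, 28, 15]


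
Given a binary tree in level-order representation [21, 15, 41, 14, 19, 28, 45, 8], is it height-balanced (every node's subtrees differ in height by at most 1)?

Tree (level-order array): [21, 15, 41, 14, 19, 28, 45, 8]
Definition: a tree is height-balanced if, at every node, |h(left) - h(right)| <= 1 (empty subtree has height -1).
Bottom-up per-node check:
  node 8: h_left=-1, h_right=-1, diff=0 [OK], height=0
  node 14: h_left=0, h_right=-1, diff=1 [OK], height=1
  node 19: h_left=-1, h_right=-1, diff=0 [OK], height=0
  node 15: h_left=1, h_right=0, diff=1 [OK], height=2
  node 28: h_left=-1, h_right=-1, diff=0 [OK], height=0
  node 45: h_left=-1, h_right=-1, diff=0 [OK], height=0
  node 41: h_left=0, h_right=0, diff=0 [OK], height=1
  node 21: h_left=2, h_right=1, diff=1 [OK], height=3
All nodes satisfy the balance condition.
Result: Balanced


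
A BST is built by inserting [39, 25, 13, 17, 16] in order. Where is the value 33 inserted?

Starting tree (level order): [39, 25, None, 13, None, None, 17, 16]
Insertion path: 39 -> 25
Result: insert 33 as right child of 25
Final tree (level order): [39, 25, None, 13, 33, None, 17, None, None, 16]


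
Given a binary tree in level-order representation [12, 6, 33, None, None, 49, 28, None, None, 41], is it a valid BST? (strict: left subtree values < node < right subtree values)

Level-order array: [12, 6, 33, None, None, 49, 28, None, None, 41]
Validate using subtree bounds (lo, hi): at each node, require lo < value < hi,
then recurse left with hi=value and right with lo=value.
Preorder trace (stopping at first violation):
  at node 12 with bounds (-inf, +inf): OK
  at node 6 with bounds (-inf, 12): OK
  at node 33 with bounds (12, +inf): OK
  at node 49 with bounds (12, 33): VIOLATION
Node 49 violates its bound: not (12 < 49 < 33).
Result: Not a valid BST


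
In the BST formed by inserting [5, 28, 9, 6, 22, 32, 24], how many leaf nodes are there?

Tree built from: [5, 28, 9, 6, 22, 32, 24]
Tree (level-order array): [5, None, 28, 9, 32, 6, 22, None, None, None, None, None, 24]
Rule: A leaf has 0 children.
Per-node child counts:
  node 5: 1 child(ren)
  node 28: 2 child(ren)
  node 9: 2 child(ren)
  node 6: 0 child(ren)
  node 22: 1 child(ren)
  node 24: 0 child(ren)
  node 32: 0 child(ren)
Matching nodes: [6, 24, 32]
Count of leaf nodes: 3


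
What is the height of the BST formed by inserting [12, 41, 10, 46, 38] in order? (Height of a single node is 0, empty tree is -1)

Insertion order: [12, 41, 10, 46, 38]
Tree (level-order array): [12, 10, 41, None, None, 38, 46]
Compute height bottom-up (empty subtree = -1):
  height(10) = 1 + max(-1, -1) = 0
  height(38) = 1 + max(-1, -1) = 0
  height(46) = 1 + max(-1, -1) = 0
  height(41) = 1 + max(0, 0) = 1
  height(12) = 1 + max(0, 1) = 2
Height = 2


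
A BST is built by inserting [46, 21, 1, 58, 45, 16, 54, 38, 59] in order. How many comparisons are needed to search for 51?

Search path for 51: 46 -> 58 -> 54
Found: False
Comparisons: 3


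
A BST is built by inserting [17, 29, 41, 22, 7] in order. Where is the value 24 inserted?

Starting tree (level order): [17, 7, 29, None, None, 22, 41]
Insertion path: 17 -> 29 -> 22
Result: insert 24 as right child of 22
Final tree (level order): [17, 7, 29, None, None, 22, 41, None, 24]


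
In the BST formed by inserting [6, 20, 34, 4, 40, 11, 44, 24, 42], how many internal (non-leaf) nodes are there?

Tree built from: [6, 20, 34, 4, 40, 11, 44, 24, 42]
Tree (level-order array): [6, 4, 20, None, None, 11, 34, None, None, 24, 40, None, None, None, 44, 42]
Rule: An internal node has at least one child.
Per-node child counts:
  node 6: 2 child(ren)
  node 4: 0 child(ren)
  node 20: 2 child(ren)
  node 11: 0 child(ren)
  node 34: 2 child(ren)
  node 24: 0 child(ren)
  node 40: 1 child(ren)
  node 44: 1 child(ren)
  node 42: 0 child(ren)
Matching nodes: [6, 20, 34, 40, 44]
Count of internal (non-leaf) nodes: 5


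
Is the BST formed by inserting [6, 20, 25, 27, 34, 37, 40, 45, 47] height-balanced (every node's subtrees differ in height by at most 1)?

Tree (level-order array): [6, None, 20, None, 25, None, 27, None, 34, None, 37, None, 40, None, 45, None, 47]
Definition: a tree is height-balanced if, at every node, |h(left) - h(right)| <= 1 (empty subtree has height -1).
Bottom-up per-node check:
  node 47: h_left=-1, h_right=-1, diff=0 [OK], height=0
  node 45: h_left=-1, h_right=0, diff=1 [OK], height=1
  node 40: h_left=-1, h_right=1, diff=2 [FAIL (|-1-1|=2 > 1)], height=2
  node 37: h_left=-1, h_right=2, diff=3 [FAIL (|-1-2|=3 > 1)], height=3
  node 34: h_left=-1, h_right=3, diff=4 [FAIL (|-1-3|=4 > 1)], height=4
  node 27: h_left=-1, h_right=4, diff=5 [FAIL (|-1-4|=5 > 1)], height=5
  node 25: h_left=-1, h_right=5, diff=6 [FAIL (|-1-5|=6 > 1)], height=6
  node 20: h_left=-1, h_right=6, diff=7 [FAIL (|-1-6|=7 > 1)], height=7
  node 6: h_left=-1, h_right=7, diff=8 [FAIL (|-1-7|=8 > 1)], height=8
Node 40 violates the condition: |-1 - 1| = 2 > 1.
Result: Not balanced


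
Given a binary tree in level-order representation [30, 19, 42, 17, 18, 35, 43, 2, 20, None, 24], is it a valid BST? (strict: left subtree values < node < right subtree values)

Level-order array: [30, 19, 42, 17, 18, 35, 43, 2, 20, None, 24]
Validate using subtree bounds (lo, hi): at each node, require lo < value < hi,
then recurse left with hi=value and right with lo=value.
Preorder trace (stopping at first violation):
  at node 30 with bounds (-inf, +inf): OK
  at node 19 with bounds (-inf, 30): OK
  at node 17 with bounds (-inf, 19): OK
  at node 2 with bounds (-inf, 17): OK
  at node 20 with bounds (17, 19): VIOLATION
Node 20 violates its bound: not (17 < 20 < 19).
Result: Not a valid BST


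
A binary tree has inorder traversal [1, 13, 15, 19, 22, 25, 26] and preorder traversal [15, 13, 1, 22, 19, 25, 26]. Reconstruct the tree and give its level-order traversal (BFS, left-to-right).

Inorder:  [1, 13, 15, 19, 22, 25, 26]
Preorder: [15, 13, 1, 22, 19, 25, 26]
Algorithm: preorder visits root first, so consume preorder in order;
for each root, split the current inorder slice at that value into
left-subtree inorder and right-subtree inorder, then recurse.
Recursive splits:
  root=15; inorder splits into left=[1, 13], right=[19, 22, 25, 26]
  root=13; inorder splits into left=[1], right=[]
  root=1; inorder splits into left=[], right=[]
  root=22; inorder splits into left=[19], right=[25, 26]
  root=19; inorder splits into left=[], right=[]
  root=25; inorder splits into left=[], right=[26]
  root=26; inorder splits into left=[], right=[]
Reconstructed level-order: [15, 13, 22, 1, 19, 25, 26]


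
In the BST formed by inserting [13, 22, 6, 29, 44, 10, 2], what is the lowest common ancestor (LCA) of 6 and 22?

Tree insertion order: [13, 22, 6, 29, 44, 10, 2]
Tree (level-order array): [13, 6, 22, 2, 10, None, 29, None, None, None, None, None, 44]
In a BST, the LCA of p=6, q=22 is the first node v on the
root-to-leaf path with p <= v <= q (go left if both < v, right if both > v).
Walk from root:
  at 13: 6 <= 13 <= 22, this is the LCA
LCA = 13
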